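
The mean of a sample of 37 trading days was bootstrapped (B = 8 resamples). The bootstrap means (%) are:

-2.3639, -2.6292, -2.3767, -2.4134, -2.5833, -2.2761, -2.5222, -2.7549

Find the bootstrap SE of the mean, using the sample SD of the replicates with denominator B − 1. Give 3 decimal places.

SE* = 0.160

Bootstrap SE is the standard deviation of the 8 replicate means.
Mean of replicates: ((-2.3639) + (-2.6292) + (-2.3767) + (-2.4134) + (-2.5833) + (-2.2761) + (-2.5222) + (-2.7549)) / 8 = -19.91970 / 8 = -2.48996
Sum of squared deviations: (+0.12606)² + (−0.13924)² + (+0.11326)² + (+0.07656)² + (−0.09334)² + (+0.21386)² + (−0.03224)² + (−0.26494)² = 0.17965
Variance = 0.17965 / 7 = 0.02566
SE* = √0.02566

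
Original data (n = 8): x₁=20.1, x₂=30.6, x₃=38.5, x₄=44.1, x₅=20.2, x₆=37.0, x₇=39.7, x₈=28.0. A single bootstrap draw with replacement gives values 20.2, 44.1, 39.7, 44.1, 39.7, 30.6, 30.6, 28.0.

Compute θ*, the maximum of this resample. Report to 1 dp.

Maximum = 44.1

θ* = 44.1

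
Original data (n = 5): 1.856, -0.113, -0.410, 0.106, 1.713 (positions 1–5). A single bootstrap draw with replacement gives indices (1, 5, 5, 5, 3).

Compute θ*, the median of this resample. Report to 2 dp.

θ* = 1.71

Resample values: 1.856, 1.713, 1.713, 1.713, -0.410.
Sorted: -0.410, 1.713, 1.713, 1.713, 1.856
Median = middle value = 1.71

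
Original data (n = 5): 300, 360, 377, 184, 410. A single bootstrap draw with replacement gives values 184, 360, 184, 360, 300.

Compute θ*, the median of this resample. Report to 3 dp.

θ* = 300.000

Sorted: 184, 184, 300, 360, 360
Median = middle value = 300.000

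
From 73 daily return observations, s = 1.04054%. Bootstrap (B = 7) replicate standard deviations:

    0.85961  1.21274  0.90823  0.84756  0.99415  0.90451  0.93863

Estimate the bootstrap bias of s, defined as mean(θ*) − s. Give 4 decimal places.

bias = −0.0883

mean(θ*) = (0.85961 + 1.21274 + 0.90823 + 0.84756 + 0.99415 + 0.90451 + 0.93863) / 7 = 0.95220
bias = 0.95220 − 1.04054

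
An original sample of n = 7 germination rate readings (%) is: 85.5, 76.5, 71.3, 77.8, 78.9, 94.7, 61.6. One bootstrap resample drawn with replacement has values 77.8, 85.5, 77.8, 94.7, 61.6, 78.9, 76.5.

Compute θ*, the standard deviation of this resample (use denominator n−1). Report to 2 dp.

θ* = 10.01

Mean = 78.9714; sum of squared deviations = 600.6343
s² = 600.6343 / 6 = 100.1057
s = √100.1057 = 10.01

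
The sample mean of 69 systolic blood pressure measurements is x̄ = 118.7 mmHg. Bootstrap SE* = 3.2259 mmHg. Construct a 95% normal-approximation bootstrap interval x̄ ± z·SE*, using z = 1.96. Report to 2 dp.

(112.38, 125.02)

Margin = 1.96 × 3.2259 = 6.323
Interval: 118.7 ± 6.323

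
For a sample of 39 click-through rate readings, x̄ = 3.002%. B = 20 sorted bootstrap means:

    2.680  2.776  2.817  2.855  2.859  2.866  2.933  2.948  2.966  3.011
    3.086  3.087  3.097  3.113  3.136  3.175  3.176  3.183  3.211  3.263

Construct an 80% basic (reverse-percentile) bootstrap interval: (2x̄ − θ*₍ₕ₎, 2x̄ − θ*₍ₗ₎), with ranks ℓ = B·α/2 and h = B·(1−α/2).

(2.821, 3.228)

Percentile endpoints at ranks 2 and 18: θ*₍2₎ = 2.776, θ*₍18₎ = 3.183.
Basic interval reflects these around x̄:
  lower = 2 × 3.002 − 3.183 = 2.821
  upper = 2 × 3.002 − 2.776 = 3.228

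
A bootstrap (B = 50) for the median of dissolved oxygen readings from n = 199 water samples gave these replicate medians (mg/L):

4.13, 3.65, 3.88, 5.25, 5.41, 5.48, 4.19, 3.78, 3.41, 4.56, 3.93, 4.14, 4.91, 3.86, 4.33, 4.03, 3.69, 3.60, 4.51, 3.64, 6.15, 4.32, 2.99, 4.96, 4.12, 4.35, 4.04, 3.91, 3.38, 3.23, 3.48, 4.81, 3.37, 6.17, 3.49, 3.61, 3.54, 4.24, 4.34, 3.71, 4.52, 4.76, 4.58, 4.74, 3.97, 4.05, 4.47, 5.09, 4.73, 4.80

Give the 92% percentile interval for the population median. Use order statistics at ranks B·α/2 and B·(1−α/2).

Sorted replicates: 2.99, 3.23, 3.37, 3.38, 3.41, 3.48, 3.49, 3.54, 3.60, 3.61, 3.64, 3.65, 3.69, 3.71, 3.78, 3.86, 3.88, 3.91, 3.93, 3.97, 4.03, 4.04, 4.05, 4.12, 4.13, 4.14, 4.19, 4.24, 4.32, 4.33, 4.34, 4.35, 4.47, 4.51, 4.52, 4.56, 4.58, 4.73, 4.74, 4.76, 4.80, 4.81, 4.91, 4.96, 5.09, 5.25, 5.41, 5.48, 6.15, 6.17
α = 0.08; lower rank = 50 × 0.040 = 2; upper rank = 50 × 0.960 = 48.
The 2nd smallest replicate is 3.23; the 48th is 5.48.

(3.23, 5.48)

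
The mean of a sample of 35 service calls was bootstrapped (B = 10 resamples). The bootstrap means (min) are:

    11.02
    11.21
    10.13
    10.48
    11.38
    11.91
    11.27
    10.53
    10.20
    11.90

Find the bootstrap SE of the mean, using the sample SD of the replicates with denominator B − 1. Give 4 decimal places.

SE* = 0.6488

Bootstrap SE is the standard deviation of the 10 replicate means.
Mean of replicates: (11.02 + 11.21 + 10.13 + 10.48 + 11.38 + 11.91 + 11.27 + 10.53 + 10.20 + 11.90) / 10 = 110.03000 / 10 = 11.00300
Sum of squared deviations: (+0.01700)² + (+0.20700)² + (−0.87300)² + (−0.52300)² + (+0.37700)² + (+0.90700)² + (+0.26700)² + (−0.47300)² + (−0.80300)² + (+0.89700)² = 3.78801
Variance = 3.78801 / 9 = 0.42089
SE* = √0.42089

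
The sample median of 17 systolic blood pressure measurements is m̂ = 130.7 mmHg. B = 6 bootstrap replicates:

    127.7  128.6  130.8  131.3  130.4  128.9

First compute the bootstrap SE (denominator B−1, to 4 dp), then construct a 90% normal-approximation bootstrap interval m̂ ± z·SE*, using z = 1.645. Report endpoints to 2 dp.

(128.37, 133.03)

Mean of replicates = 129.6167; sum of squared deviations = 10.0683; SE* = √(10.0683/5) = 1.4190
Margin = 1.645 × 1.4190 = 2.334
Interval: 130.7 ± 2.334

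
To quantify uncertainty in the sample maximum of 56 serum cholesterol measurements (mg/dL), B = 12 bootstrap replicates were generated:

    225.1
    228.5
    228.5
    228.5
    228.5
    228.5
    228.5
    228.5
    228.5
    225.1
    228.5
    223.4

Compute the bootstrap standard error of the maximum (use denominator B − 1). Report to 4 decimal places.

SE* = 1.8422

Bootstrap SE is the standard deviation of the 12 replicate maximums.
Mean of replicates: (225.1 + 228.5 + 228.5 + 228.5 + 228.5 + 228.5 + 228.5 + 228.5 + 228.5 + 225.1 + 228.5 + 223.4) / 12 = 2730.10000 / 12 = 227.50833
Sum of squared deviations: (−2.40833)² + (+0.99167)² + (+0.99167)² + (+0.99167)² + (+0.99167)² + (+0.99167)² + (+0.99167)² + (+0.99167)² + (+0.99167)² + (−2.40833)² + (+0.99167)² + (−4.10833)² = 37.32917
Variance = 37.32917 / 11 = 3.39356
SE* = √3.39356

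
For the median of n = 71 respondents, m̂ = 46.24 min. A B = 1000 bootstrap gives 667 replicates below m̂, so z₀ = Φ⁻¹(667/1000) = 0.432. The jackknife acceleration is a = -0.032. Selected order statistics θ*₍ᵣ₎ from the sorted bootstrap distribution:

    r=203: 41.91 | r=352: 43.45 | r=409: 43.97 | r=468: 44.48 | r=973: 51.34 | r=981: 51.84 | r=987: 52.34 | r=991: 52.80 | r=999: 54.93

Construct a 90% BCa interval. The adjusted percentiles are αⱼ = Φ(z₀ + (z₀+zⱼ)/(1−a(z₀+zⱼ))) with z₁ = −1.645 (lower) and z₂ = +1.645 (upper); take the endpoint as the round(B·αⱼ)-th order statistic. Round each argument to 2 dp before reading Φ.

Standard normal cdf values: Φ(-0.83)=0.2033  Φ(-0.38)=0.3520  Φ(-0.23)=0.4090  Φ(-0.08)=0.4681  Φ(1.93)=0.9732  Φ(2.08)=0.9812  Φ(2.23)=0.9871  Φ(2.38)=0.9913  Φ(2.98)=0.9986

Lower: z₀ + z₁ = 0.432 + (-1.645) = -1.213; 1 − a(z₀+z₁) = 1 − (-0.032)(-1.213) = 0.9612; argument = 0.432 + (-1.213)/0.9612 = -0.8300 → -0.83.
α₁ = Φ(-0.83) = 0.2033; rank = round(1000 × 0.2033) = 203; θ*₍203₎ = 41.91.
Upper: z₀ + z₂ = 2.077; 1 − a(z₀+z₂) = 1.0665; argument = 2.3796 → 2.38; α₂ = 0.9913; rank = 991; θ*₍991₎ = 52.80.

(41.91, 52.80)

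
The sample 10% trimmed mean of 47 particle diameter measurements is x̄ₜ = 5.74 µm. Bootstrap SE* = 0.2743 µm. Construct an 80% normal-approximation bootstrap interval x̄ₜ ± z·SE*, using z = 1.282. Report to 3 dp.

(5.388, 6.092)

Margin = 1.282 × 0.2743 = 0.3517
Interval: 5.74 ± 0.3517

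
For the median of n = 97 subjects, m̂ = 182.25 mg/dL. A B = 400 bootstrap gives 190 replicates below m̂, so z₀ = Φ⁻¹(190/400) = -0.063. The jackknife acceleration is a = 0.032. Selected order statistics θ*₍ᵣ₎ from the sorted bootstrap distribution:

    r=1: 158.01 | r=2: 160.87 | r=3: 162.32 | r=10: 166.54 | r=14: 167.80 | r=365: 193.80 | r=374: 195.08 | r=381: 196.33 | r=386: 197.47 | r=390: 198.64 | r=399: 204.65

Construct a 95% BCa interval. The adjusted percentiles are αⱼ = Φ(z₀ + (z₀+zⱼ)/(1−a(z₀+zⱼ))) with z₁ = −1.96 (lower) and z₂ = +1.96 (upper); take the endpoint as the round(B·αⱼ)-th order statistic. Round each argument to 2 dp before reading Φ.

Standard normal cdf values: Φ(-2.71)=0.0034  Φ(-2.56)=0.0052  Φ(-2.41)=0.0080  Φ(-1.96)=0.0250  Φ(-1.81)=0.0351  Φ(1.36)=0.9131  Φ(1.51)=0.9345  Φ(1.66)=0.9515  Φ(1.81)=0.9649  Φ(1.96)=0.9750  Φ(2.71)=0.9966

(166.54, 198.64)

Lower: z₀ + z₁ = -0.063 + (-1.960) = -2.023; 1 − a(z₀+z₁) = 1 − (0.032)(-2.023) = 1.0647; argument = -0.063 + (-2.023)/1.0647 = -1.9630 → -1.96.
α₁ = Φ(-1.96) = 0.0250; rank = round(400 × 0.0250) = 10; θ*₍10₎ = 166.54.
Upper: z₀ + z₂ = 1.897; 1 − a(z₀+z₂) = 0.9393; argument = 1.9566 → 1.96; α₂ = 0.9750; rank = 390; θ*₍390₎ = 198.64.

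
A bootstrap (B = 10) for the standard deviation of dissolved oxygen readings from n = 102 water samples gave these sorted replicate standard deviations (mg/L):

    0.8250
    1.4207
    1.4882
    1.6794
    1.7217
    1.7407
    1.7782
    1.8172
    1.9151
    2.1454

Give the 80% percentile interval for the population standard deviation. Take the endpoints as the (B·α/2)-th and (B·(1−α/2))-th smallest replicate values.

α = 0.20; lower rank = 10 × 0.100 = 1; upper rank = 10 × 0.900 = 9.
The 1st smallest replicate is 0.8250; the 9th is 1.9151.

(0.8250, 1.9151)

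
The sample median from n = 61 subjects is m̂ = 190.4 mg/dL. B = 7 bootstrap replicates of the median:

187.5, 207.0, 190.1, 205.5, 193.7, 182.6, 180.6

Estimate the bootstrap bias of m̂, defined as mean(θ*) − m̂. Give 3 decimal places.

bias = +2.029

mean(θ*) = (187.5 + 207.0 + 190.1 + 205.5 + 193.7 + 182.6 + 180.6) / 7 = 192.4286
bias = 192.4286 − 190.4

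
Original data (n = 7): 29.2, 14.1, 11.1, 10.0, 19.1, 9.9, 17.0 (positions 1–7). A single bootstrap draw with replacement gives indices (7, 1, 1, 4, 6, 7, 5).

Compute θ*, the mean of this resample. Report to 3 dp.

Resample values: 17.0, 29.2, 29.2, 10.0, 9.9, 17.0, 19.1.
Mean = (17.0 + 29.2 + 29.2 + 10.0 + 9.9 + 17.0 + 19.1) / 7 = 131.40 / 7 = 18.771

θ* = 18.771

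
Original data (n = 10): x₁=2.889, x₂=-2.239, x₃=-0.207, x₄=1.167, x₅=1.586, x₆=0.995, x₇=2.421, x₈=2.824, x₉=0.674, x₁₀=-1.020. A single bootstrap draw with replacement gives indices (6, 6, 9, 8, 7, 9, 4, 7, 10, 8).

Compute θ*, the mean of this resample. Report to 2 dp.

θ* = 1.40

Resample values: 0.995, 0.995, 0.674, 2.824, 2.421, 0.674, 1.167, 2.421, -1.020, 2.824.
Mean = (0.995 + 0.995 + 0.674 + 2.824 + 2.421 + 0.674 + 1.167 + 2.421 + (-1.020) + 2.824) / 10 = 13.9750 / 10 = 1.40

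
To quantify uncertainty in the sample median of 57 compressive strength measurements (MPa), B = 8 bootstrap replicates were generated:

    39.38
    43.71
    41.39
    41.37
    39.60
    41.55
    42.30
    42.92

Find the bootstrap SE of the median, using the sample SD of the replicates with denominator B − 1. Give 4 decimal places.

Bootstrap SE is the standard deviation of the 8 replicate medians.
Mean of replicates: (39.38 + 43.71 + 41.39 + 41.37 + 39.60 + 41.55 + 42.30 + 42.92) / 8 = 332.22000 / 8 = 41.52750
Sum of squared deviations: (−2.14750)² + (+2.18250)² + (−0.13750)² + (−0.15750)² + (−1.92750)² + (+0.02250)² + (+0.77250)² + (+1.39250)² = 15.67035
Variance = 15.67035 / 7 = 2.23862
SE* = √2.23862

SE* = 1.4962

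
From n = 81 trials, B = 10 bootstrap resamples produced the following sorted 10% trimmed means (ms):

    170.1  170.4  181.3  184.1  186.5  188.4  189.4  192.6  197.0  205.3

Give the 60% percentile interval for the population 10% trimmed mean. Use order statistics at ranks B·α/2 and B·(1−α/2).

(170.4, 192.6)

α = 0.40; lower rank = 10 × 0.200 = 2; upper rank = 10 × 0.800 = 8.
The 2nd smallest replicate is 170.4; the 8th is 192.6.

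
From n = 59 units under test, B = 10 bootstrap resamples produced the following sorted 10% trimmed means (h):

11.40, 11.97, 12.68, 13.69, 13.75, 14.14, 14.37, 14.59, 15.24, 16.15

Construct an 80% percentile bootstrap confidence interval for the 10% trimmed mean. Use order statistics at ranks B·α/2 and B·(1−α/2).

(11.40, 15.24)

α = 0.20; lower rank = 10 × 0.100 = 1; upper rank = 10 × 0.900 = 9.
The 1st smallest replicate is 11.40; the 9th is 15.24.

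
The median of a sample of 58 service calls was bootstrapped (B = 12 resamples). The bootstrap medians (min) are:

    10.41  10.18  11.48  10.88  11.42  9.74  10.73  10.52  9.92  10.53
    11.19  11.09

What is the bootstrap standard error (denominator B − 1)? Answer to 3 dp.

Bootstrap SE is the standard deviation of the 12 replicate medians.
Mean of replicates: (10.41 + 10.18 + 11.48 + 10.88 + 11.42 + 9.74 + 10.73 + 10.52 + 9.92 + 10.53 + 11.19 + 11.09) / 12 = 128.0900 / 12 = 10.6742
Sum of squared deviations: (−0.2642)² + (−0.4942)² + (+0.8058)² + (+0.2058)² + (+0.7458)² + (−0.9342)² + (+0.0558)² + (−0.1542)² + (−0.7542)² + (−0.1442)² + (+0.5158)² + (+0.4158)² = 3.4901
Variance = 3.4901 / 11 = 0.3173
SE* = √0.3173

SE* = 0.563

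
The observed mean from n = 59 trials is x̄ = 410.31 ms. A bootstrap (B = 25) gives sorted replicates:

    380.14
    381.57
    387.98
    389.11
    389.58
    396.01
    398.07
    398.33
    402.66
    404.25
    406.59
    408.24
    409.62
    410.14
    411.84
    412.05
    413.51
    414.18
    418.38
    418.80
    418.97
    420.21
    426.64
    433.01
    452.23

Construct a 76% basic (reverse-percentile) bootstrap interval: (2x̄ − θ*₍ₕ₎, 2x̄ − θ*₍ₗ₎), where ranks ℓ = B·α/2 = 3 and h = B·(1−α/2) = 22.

Percentile endpoints at ranks 3 and 22: θ*₍3₎ = 387.98, θ*₍22₎ = 420.21.
Basic interval reflects these around x̄:
  lower = 2 × 410.31 − 420.21 = 400.41
  upper = 2 × 410.31 − 387.98 = 432.64

(400.41, 432.64)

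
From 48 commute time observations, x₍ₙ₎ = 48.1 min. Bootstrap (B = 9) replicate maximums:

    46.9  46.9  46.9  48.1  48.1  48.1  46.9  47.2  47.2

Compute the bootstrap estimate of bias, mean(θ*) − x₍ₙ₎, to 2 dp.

mean(θ*) = (46.9 + 46.9 + 46.9 + 48.1 + 48.1 + 48.1 + 46.9 + 47.2 + 47.2) / 9 = 47.367
bias = 47.367 − 48.1

bias = −0.73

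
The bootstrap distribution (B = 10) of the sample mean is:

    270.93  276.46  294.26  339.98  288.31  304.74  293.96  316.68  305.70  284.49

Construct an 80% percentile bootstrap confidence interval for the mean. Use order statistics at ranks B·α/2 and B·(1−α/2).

(270.93, 316.68)

Sorted replicates: 270.93, 276.46, 284.49, 288.31, 293.96, 294.26, 304.74, 305.70, 316.68, 339.98
α = 0.20; lower rank = 10 × 0.100 = 1; upper rank = 10 × 0.900 = 9.
The 1st smallest replicate is 270.93; the 9th is 316.68.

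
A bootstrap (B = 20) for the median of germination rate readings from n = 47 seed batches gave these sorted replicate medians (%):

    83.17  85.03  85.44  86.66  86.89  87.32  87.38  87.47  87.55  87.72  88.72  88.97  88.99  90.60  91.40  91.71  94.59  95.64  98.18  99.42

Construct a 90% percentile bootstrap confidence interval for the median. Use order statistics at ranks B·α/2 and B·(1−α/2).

(83.17, 98.18)

α = 0.10; lower rank = 20 × 0.050 = 1; upper rank = 20 × 0.950 = 19.
The 1st smallest replicate is 83.17; the 19th is 98.18.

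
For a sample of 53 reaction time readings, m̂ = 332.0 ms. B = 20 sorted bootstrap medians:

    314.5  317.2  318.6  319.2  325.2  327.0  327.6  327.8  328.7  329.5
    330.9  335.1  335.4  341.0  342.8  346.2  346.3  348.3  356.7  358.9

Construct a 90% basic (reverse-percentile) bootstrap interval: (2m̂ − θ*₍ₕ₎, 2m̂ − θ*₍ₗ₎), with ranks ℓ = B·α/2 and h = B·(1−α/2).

(307.3, 349.5)

Percentile endpoints at ranks 1 and 19: θ*₍1₎ = 314.5, θ*₍19₎ = 356.7.
Basic interval reflects these around m̂:
  lower = 2 × 332.0 − 356.7 = 307.3
  upper = 2 × 332.0 − 314.5 = 349.5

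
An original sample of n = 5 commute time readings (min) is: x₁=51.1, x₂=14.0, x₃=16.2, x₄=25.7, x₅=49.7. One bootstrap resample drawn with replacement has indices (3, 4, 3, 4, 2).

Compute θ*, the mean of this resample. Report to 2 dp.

Resample values: 16.2, 25.7, 16.2, 25.7, 14.0.
Mean = (16.2 + 25.7 + 16.2 + 25.7 + 14.0) / 5 = 97.80 / 5 = 19.56

θ* = 19.56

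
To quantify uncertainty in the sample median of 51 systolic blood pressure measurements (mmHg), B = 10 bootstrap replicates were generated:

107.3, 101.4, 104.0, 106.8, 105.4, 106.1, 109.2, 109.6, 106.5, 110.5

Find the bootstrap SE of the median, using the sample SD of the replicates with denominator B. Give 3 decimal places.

SE* = 2.587

Bootstrap SE is the standard deviation of the 10 replicate medians.
Mean of replicates: (107.3 + 101.4 + 104.0 + 106.8 + 105.4 + 106.1 + 109.2 + 109.6 + 106.5 + 110.5) / 10 = 1066.8000 / 10 = 106.6800
Sum of squared deviations: (+0.6200)² + (−5.2800)² + (−2.6800)² + (+0.1200)² + (−1.2800)² + (−0.5800)² + (+2.5200)² + (+2.9200)² + (−0.1800)² + (+3.8200)² = 66.9360
Variance = 66.9360 / 10 = 6.6936
SE* = √6.6936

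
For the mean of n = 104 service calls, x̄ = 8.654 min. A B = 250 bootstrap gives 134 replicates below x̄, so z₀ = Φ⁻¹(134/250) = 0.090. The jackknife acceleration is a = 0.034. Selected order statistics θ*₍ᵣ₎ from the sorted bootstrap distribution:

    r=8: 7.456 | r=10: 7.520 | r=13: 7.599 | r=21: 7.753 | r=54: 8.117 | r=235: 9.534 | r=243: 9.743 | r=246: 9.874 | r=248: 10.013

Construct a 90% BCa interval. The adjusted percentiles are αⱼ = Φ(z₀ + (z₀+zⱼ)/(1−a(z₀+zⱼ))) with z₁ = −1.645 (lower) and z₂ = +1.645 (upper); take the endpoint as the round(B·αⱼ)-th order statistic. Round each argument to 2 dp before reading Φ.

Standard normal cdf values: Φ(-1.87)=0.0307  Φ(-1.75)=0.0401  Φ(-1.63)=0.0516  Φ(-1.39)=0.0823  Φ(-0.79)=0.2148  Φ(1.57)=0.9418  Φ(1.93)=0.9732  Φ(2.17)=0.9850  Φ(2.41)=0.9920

Lower: z₀ + z₁ = 0.090 + (-1.645) = -1.555; 1 − a(z₀+z₁) = 1 − (0.034)(-1.555) = 1.0529; argument = 0.090 + (-1.555)/1.0529 = -1.3869 → -1.39.
α₁ = Φ(-1.39) = 0.0823; rank = round(250 × 0.0823) = 21; θ*₍21₎ = 7.753.
Upper: z₀ + z₂ = 1.735; 1 − a(z₀+z₂) = 0.9410; argument = 1.9338 → 1.93; α₂ = 0.9732; rank = 243; θ*₍243₎ = 9.743.

(7.753, 9.743)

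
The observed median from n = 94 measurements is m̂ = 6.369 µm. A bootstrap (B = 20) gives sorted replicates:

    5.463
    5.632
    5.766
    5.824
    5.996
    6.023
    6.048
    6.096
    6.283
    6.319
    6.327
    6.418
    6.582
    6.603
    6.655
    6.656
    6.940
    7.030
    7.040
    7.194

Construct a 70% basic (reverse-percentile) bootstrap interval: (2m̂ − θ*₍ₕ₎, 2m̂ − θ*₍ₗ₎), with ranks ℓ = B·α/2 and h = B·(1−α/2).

(5.798, 6.972)

Percentile endpoints at ranks 3 and 17: θ*₍3₎ = 5.766, θ*₍17₎ = 6.940.
Basic interval reflects these around m̂:
  lower = 2 × 6.369 − 6.940 = 5.798
  upper = 2 × 6.369 − 5.766 = 6.972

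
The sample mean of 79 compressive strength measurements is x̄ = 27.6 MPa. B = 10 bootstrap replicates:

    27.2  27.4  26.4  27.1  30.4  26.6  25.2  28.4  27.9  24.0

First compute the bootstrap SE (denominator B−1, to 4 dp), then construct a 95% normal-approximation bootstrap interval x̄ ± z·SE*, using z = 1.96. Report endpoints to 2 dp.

Mean of replicates = 27.0600; sum of squared deviations = 27.2640; SE* = √(27.2640/9) = 1.7405
Margin = 1.96 × 1.7405 = 3.411
Interval: 27.6 ± 3.411

(24.19, 31.01)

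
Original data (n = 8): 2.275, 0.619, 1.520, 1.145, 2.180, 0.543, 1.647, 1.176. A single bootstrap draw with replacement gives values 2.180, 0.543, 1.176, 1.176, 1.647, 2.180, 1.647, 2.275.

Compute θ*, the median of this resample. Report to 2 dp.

Sorted: 0.543, 1.176, 1.176, 1.647, 1.647, 2.180, 2.180, 2.275
Median = average of the two middle values = 1.65

θ* = 1.65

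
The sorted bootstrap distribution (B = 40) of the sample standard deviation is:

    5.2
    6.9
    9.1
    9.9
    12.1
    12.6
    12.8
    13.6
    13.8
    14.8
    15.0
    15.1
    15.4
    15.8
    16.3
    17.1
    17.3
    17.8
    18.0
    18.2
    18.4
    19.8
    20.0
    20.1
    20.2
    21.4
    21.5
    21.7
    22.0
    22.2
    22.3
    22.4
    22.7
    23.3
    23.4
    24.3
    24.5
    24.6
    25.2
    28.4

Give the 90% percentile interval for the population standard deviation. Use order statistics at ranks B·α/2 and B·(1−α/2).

α = 0.10; lower rank = 40 × 0.050 = 2; upper rank = 40 × 0.950 = 38.
The 2nd smallest replicate is 6.9; the 38th is 24.6.

(6.9, 24.6)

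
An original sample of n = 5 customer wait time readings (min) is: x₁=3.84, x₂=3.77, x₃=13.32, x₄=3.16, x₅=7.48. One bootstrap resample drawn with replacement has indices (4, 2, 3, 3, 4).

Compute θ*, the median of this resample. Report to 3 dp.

θ* = 3.770

Resample values: 3.16, 3.77, 13.32, 13.32, 3.16.
Sorted: 3.16, 3.16, 3.77, 13.32, 13.32
Median = middle value = 3.770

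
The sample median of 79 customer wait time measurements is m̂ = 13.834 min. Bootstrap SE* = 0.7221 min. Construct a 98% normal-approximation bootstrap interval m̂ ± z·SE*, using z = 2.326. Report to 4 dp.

Margin = 2.326 × 0.7221 = 1.67960
Interval: 13.834 ± 1.67960

(12.1544, 15.5136)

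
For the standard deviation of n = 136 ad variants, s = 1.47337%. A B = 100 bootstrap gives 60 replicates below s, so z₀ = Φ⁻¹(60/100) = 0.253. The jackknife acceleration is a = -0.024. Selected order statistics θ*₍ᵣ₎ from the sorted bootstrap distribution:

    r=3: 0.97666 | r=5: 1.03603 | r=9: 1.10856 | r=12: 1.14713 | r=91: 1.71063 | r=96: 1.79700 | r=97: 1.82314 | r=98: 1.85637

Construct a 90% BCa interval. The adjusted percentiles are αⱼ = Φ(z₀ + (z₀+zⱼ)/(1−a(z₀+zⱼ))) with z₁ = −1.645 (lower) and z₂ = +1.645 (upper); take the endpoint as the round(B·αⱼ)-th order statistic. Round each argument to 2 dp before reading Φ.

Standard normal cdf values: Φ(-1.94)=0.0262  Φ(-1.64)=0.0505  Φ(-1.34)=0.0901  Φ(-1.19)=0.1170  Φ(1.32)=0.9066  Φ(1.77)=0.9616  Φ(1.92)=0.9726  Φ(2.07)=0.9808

(1.14713, 1.85637)

Lower: z₀ + z₁ = 0.253 + (-1.645) = -1.392; 1 − a(z₀+z₁) = 1 − (-0.024)(-1.392) = 0.9666; argument = 0.253 + (-1.392)/0.9666 = -1.1871 → -1.19.
α₁ = Φ(-1.19) = 0.1170; rank = round(100 × 0.1170) = 12; θ*₍12₎ = 1.14713.
Upper: z₀ + z₂ = 1.898; 1 − a(z₀+z₂) = 1.0456; argument = 2.0683 → 2.07; α₂ = 0.9808; rank = 98; θ*₍98₎ = 1.85637.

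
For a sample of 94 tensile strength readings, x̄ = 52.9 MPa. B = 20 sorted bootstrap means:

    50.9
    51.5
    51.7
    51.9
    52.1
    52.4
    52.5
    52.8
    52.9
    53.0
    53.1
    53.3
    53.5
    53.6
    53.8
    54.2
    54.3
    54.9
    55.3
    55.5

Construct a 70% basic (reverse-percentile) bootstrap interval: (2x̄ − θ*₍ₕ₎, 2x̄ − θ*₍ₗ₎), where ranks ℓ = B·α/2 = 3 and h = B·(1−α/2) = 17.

Percentile endpoints at ranks 3 and 17: θ*₍3₎ = 51.7, θ*₍17₎ = 54.3.
Basic interval reflects these around x̄:
  lower = 2 × 52.9 − 54.3 = 51.5
  upper = 2 × 52.9 − 51.7 = 54.1

(51.5, 54.1)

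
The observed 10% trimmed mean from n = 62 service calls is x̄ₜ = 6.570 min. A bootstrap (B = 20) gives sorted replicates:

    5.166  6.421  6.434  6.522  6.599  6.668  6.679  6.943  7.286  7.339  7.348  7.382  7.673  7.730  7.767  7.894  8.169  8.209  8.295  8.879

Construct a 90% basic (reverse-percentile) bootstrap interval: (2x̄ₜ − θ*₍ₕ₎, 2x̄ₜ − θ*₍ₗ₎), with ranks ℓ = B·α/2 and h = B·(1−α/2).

(4.845, 7.974)

Percentile endpoints at ranks 1 and 19: θ*₍1₎ = 5.166, θ*₍19₎ = 8.295.
Basic interval reflects these around x̄ₜ:
  lower = 2 × 6.570 − 8.295 = 4.845
  upper = 2 × 6.570 − 5.166 = 7.974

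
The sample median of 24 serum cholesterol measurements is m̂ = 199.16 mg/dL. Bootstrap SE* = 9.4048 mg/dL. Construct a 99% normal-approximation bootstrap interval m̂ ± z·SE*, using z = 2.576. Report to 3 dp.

Margin = 2.576 × 9.4048 = 24.2268
Interval: 199.16 ± 24.2268

(174.933, 223.387)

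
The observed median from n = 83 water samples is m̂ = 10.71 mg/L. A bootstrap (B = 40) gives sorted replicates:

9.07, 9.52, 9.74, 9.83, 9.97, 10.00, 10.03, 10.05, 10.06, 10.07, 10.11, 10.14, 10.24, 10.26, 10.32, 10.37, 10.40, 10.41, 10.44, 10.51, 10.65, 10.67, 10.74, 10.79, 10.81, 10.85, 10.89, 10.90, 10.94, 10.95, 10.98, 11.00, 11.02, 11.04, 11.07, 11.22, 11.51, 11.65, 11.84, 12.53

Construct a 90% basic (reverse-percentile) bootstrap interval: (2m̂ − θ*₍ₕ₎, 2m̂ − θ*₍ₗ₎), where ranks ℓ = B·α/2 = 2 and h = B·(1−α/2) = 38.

Percentile endpoints at ranks 2 and 38: θ*₍2₎ = 9.52, θ*₍38₎ = 11.65.
Basic interval reflects these around m̂:
  lower = 2 × 10.71 − 11.65 = 9.77
  upper = 2 × 10.71 − 9.52 = 11.90

(9.77, 11.90)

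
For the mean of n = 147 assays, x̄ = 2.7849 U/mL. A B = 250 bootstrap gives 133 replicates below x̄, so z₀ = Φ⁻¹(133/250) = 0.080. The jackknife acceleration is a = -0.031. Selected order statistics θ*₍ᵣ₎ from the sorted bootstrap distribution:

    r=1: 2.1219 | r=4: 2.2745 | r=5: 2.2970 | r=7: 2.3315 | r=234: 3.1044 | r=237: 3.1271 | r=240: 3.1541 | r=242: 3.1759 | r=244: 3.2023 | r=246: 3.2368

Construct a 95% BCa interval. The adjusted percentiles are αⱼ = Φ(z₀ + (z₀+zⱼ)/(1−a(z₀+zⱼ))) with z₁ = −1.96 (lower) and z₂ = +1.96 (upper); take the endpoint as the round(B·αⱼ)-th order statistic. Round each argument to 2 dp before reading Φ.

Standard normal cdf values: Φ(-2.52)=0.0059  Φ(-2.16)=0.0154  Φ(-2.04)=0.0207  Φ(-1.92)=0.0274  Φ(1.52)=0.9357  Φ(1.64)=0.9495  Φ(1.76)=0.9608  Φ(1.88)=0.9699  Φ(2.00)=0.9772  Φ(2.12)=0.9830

(2.3315, 3.2023)

Lower: z₀ + z₁ = 0.080 + (-1.960) = -1.880; 1 − a(z₀+z₁) = 1 − (-0.031)(-1.880) = 0.9417; argument = 0.080 + (-1.880)/0.9417 = -1.9163 → -1.92.
α₁ = Φ(-1.92) = 0.0274; rank = round(250 × 0.0274) = 7; θ*₍7₎ = 2.3315.
Upper: z₀ + z₂ = 2.040; 1 − a(z₀+z₂) = 1.0632; argument = 1.9987 → 2.00; α₂ = 0.9772; rank = 244; θ*₍244₎ = 3.2023.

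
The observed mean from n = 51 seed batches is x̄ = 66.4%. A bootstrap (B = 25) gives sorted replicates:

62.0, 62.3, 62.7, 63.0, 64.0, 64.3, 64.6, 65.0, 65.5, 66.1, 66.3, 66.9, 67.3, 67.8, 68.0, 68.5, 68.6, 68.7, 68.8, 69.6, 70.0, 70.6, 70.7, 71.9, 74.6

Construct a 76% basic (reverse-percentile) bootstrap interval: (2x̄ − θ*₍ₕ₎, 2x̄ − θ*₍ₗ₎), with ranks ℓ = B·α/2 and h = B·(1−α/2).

(62.2, 70.1)

Percentile endpoints at ranks 3 and 22: θ*₍3₎ = 62.7, θ*₍22₎ = 70.6.
Basic interval reflects these around x̄:
  lower = 2 × 66.4 − 70.6 = 62.2
  upper = 2 × 66.4 − 62.7 = 70.1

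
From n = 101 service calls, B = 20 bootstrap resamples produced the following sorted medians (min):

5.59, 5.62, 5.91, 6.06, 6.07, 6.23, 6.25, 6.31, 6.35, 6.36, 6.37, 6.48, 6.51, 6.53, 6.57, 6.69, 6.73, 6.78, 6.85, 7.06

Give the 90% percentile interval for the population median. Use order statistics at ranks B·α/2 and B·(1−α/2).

(5.59, 6.85)

α = 0.10; lower rank = 20 × 0.050 = 1; upper rank = 20 × 0.950 = 19.
The 1st smallest replicate is 5.59; the 19th is 6.85.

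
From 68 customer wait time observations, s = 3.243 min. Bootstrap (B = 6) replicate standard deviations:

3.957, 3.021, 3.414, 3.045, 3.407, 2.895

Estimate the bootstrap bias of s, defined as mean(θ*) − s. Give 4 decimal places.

bias = +0.0468

mean(θ*) = (3.957 + 3.021 + 3.414 + 3.045 + 3.407 + 2.895) / 6 = 3.28983
bias = 3.28983 − 3.243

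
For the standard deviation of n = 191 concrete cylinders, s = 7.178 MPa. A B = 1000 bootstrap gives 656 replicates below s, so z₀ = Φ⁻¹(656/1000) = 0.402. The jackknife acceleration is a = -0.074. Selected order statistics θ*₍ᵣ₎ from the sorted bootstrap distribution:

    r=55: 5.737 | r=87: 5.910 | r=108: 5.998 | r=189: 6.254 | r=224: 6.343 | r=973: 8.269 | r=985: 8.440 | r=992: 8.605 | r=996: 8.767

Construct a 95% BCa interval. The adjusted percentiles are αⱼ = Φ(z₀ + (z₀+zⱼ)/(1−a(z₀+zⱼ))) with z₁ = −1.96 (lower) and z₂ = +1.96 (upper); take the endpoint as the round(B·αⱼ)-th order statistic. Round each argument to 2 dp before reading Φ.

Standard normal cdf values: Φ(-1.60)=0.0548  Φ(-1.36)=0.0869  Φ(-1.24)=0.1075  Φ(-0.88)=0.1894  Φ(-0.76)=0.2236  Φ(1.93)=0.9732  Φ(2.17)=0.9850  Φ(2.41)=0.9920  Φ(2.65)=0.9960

Lower: z₀ + z₁ = 0.402 + (-1.960) = -1.558; 1 − a(z₀+z₁) = 1 − (-0.074)(-1.558) = 0.8847; argument = 0.402 + (-1.558)/0.8847 = -1.3590 → -1.36.
α₁ = Φ(-1.36) = 0.0869; rank = round(1000 × 0.0869) = 87; θ*₍87₎ = 5.910.
Upper: z₀ + z₂ = 2.362; 1 − a(z₀+z₂) = 1.1748; argument = 2.4126 → 2.41; α₂ = 0.9920; rank = 992; θ*₍992₎ = 8.605.

(5.910, 8.605)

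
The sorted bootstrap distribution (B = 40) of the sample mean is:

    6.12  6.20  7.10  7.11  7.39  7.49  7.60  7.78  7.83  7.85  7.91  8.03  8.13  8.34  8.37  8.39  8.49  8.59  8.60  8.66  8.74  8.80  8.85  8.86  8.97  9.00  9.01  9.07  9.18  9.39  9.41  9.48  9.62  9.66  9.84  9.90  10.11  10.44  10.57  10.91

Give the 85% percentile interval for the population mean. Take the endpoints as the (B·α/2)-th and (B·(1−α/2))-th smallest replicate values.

α = 0.15; lower rank = 40 × 0.075 = 3; upper rank = 40 × 0.925 = 37.
The 3rd smallest replicate is 7.10; the 37th is 10.11.

(7.10, 10.11)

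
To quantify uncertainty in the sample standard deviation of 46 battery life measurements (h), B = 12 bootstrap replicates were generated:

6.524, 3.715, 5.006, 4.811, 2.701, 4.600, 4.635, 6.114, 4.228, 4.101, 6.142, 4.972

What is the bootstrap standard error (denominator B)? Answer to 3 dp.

Bootstrap SE is the standard deviation of the 12 replicate standard deviations.
Mean of replicates: (6.524 + 3.715 + 5.006 + 4.811 + 2.701 + 4.600 + 4.635 + 6.114 + 4.228 + 4.101 + 6.142 + 4.972) / 12 = 57.5490 / 12 = 4.7957
Sum of squared deviations: (+1.7283)² + (−1.0808)² + (+0.2103)² + (+0.0152)² + (−2.0947)² + (−0.1958)² + (−0.1608)² + (+1.3182)² + (−0.5678)² + (−0.6947)² + (+1.3463)² + (+0.1763)² = 13.0377
Variance = 13.0377 / 12 = 1.0865
SE* = √1.0865

SE* = 1.042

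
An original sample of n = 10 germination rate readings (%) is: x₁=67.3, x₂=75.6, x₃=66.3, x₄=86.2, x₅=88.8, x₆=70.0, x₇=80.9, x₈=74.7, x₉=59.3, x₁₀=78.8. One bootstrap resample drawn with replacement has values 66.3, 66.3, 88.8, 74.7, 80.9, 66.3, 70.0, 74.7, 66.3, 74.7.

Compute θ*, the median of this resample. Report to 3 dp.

Sorted: 66.3, 66.3, 66.3, 66.3, 70.0, 74.7, 74.7, 74.7, 80.9, 88.8
Median = average of the two middle values = 72.350

θ* = 72.350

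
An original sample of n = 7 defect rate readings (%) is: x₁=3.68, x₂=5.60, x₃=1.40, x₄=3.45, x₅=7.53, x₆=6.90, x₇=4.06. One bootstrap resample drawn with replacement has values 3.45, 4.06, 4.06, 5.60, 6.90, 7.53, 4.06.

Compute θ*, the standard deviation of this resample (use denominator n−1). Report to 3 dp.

Mean = 5.0943; sum of squared deviations = 15.3620
s² = 15.3620 / 6 = 2.5603
s = √2.5603 = 1.600

θ* = 1.600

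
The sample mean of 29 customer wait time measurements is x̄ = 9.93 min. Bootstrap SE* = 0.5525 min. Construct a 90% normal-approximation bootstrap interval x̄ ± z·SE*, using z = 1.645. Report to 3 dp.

(9.021, 10.839)

Margin = 1.645 × 0.5525 = 0.9089
Interval: 9.93 ± 0.9089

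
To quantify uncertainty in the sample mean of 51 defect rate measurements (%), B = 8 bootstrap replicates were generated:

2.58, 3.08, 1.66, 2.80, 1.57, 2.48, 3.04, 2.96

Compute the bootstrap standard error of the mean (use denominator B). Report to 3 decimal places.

SE* = 0.559

Bootstrap SE is the standard deviation of the 8 replicate means.
Mean of replicates: (2.58 + 3.08 + 1.66 + 2.80 + 1.57 + 2.48 + 3.04 + 2.96) / 8 = 20.1700 / 8 = 2.5213
Sum of squared deviations: (+0.0587)² + (+0.5587)² + (−0.8613)² + (+0.2787)² + (−0.9513)² + (−0.0413)² + (+0.5187)² + (+0.4387)² = 2.5033
Variance = 2.5033 / 8 = 0.3129
SE* = √0.3129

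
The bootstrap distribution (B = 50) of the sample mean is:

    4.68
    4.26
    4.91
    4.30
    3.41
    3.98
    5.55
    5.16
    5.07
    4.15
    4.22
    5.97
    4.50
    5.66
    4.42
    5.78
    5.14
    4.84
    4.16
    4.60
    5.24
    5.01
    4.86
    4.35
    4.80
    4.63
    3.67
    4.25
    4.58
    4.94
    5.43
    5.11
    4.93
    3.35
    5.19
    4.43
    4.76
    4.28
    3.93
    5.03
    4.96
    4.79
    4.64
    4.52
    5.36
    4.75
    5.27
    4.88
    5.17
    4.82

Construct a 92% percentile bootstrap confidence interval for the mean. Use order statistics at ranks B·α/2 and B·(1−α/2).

(3.41, 5.66)

Sorted replicates: 3.35, 3.41, 3.67, 3.93, 3.98, 4.15, 4.16, 4.22, 4.25, 4.26, 4.28, 4.30, 4.35, 4.42, 4.43, 4.50, 4.52, 4.58, 4.60, 4.63, 4.64, 4.68, 4.75, 4.76, 4.79, 4.80, 4.82, 4.84, 4.86, 4.88, 4.91, 4.93, 4.94, 4.96, 5.01, 5.03, 5.07, 5.11, 5.14, 5.16, 5.17, 5.19, 5.24, 5.27, 5.36, 5.43, 5.55, 5.66, 5.78, 5.97
α = 0.08; lower rank = 50 × 0.040 = 2; upper rank = 50 × 0.960 = 48.
The 2nd smallest replicate is 3.41; the 48th is 5.66.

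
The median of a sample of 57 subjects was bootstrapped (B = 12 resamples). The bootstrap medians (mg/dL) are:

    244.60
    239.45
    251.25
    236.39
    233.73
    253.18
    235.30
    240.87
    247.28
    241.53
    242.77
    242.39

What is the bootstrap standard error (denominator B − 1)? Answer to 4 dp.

SE* = 6.0062

Bootstrap SE is the standard deviation of the 12 replicate medians.
Mean of replicates: (244.60 + 239.45 + 251.25 + 236.39 + 233.73 + 253.18 + 235.30 + 240.87 + 247.28 + 241.53 + 242.77 + 242.39) / 12 = 2908.74000 / 12 = 242.39500
Sum of squared deviations: (+2.20500)² + (−2.94500)² + (+8.85500)² + (−6.00500)² + (−8.66500)² + (+10.78500)² + (−7.09500)² + (−1.52500)² + (+4.88500)² + (−0.86500)² + (+0.37500)² + (−0.00500)² = 396.82130
Variance = 396.82130 / 11 = 36.07466
SE* = √36.07466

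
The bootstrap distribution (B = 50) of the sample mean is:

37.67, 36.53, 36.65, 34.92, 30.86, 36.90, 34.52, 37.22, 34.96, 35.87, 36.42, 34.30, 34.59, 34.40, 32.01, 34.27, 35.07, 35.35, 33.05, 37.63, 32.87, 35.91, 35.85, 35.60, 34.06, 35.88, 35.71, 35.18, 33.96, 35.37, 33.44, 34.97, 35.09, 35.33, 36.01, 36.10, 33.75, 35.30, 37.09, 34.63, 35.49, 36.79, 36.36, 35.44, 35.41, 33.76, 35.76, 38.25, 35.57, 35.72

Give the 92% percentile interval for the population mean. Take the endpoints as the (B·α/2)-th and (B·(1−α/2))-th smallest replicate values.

Sorted replicates: 30.86, 32.01, 32.87, 33.05, 33.44, 33.75, 33.76, 33.96, 34.06, 34.27, 34.30, 34.40, 34.52, 34.59, 34.63, 34.92, 34.96, 34.97, 35.07, 35.09, 35.18, 35.30, 35.33, 35.35, 35.37, 35.41, 35.44, 35.49, 35.57, 35.60, 35.71, 35.72, 35.76, 35.85, 35.87, 35.88, 35.91, 36.01, 36.10, 36.36, 36.42, 36.53, 36.65, 36.79, 36.90, 37.09, 37.22, 37.63, 37.67, 38.25
α = 0.08; lower rank = 50 × 0.040 = 2; upper rank = 50 × 0.960 = 48.
The 2nd smallest replicate is 32.01; the 48th is 37.63.

(32.01, 37.63)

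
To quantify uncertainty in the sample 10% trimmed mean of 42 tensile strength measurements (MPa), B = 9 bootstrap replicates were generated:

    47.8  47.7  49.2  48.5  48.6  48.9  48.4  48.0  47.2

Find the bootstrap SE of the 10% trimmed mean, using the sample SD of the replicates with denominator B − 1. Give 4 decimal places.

Bootstrap SE is the standard deviation of the 9 replicate 10% trimmed means.
Mean of replicates: (47.8 + 47.7 + 49.2 + 48.5 + 48.6 + 48.9 + 48.4 + 48.0 + 47.2) / 9 = 434.30000 / 9 = 48.25556
Sum of squared deviations: (−0.45556)² + (−0.55556)² + (+0.94444)² + (+0.24444)² + (+0.34444)² + (+0.64444)² + (+0.14444)² + (−0.25556)² + (−1.05556)² = 3.20222
Variance = 3.20222 / 8 = 0.40028
SE* = √0.40028

SE* = 0.6327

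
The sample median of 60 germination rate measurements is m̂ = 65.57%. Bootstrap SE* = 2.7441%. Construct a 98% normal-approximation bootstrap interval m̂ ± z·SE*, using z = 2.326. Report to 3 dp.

(59.187, 71.953)

Margin = 2.326 × 2.7441 = 6.3828
Interval: 65.57 ± 6.3828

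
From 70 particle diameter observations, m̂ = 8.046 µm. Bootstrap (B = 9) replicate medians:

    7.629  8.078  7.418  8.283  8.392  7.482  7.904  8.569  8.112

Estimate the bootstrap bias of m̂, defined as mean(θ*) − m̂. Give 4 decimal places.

bias = −0.0608

mean(θ*) = (7.629 + 8.078 + 7.418 + 8.283 + 8.392 + 7.482 + 7.904 + 8.569 + 8.112) / 9 = 7.98522
bias = 7.98522 − 8.046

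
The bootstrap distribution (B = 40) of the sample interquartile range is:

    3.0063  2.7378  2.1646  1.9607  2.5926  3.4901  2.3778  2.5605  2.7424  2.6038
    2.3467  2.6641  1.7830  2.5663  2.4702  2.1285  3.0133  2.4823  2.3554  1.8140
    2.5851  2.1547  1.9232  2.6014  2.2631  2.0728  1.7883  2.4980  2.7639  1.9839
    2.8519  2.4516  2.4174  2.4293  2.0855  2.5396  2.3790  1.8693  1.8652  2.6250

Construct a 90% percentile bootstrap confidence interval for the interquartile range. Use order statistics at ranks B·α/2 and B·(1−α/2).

Sorted replicates: 1.7830, 1.7883, 1.8140, 1.8652, 1.8693, 1.9232, 1.9607, 1.9839, 2.0728, 2.0855, 2.1285, 2.1547, 2.1646, 2.2631, 2.3467, 2.3554, 2.3778, 2.3790, 2.4174, 2.4293, 2.4516, 2.4702, 2.4823, 2.4980, 2.5396, 2.5605, 2.5663, 2.5851, 2.5926, 2.6014, 2.6038, 2.6250, 2.6641, 2.7378, 2.7424, 2.7639, 2.8519, 3.0063, 3.0133, 3.4901
α = 0.10; lower rank = 40 × 0.050 = 2; upper rank = 40 × 0.950 = 38.
The 2nd smallest replicate is 1.7883; the 38th is 3.0063.

(1.7883, 3.0063)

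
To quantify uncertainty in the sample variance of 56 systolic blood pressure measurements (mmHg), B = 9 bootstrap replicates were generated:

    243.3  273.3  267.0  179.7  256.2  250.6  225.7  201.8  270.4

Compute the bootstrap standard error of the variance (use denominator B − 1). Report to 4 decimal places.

Bootstrap SE is the standard deviation of the 9 replicate variances.
Mean of replicates: (243.3 + 273.3 + 267.0 + 179.7 + 256.2 + 250.6 + 225.7 + 201.8 + 270.4) / 9 = 2168.00000 / 9 = 240.88889
Sum of squared deviations: (+2.41111)² + (+32.41111)² + (+26.11111)² + (−61.18889)² + (+15.31111)² + (+9.71111)² + (−15.18889)² + (−39.08889)² + (+29.51111)² = 8440.44889
Variance = 8440.44889 / 8 = 1055.05611
SE* = √1055.05611

SE* = 32.4816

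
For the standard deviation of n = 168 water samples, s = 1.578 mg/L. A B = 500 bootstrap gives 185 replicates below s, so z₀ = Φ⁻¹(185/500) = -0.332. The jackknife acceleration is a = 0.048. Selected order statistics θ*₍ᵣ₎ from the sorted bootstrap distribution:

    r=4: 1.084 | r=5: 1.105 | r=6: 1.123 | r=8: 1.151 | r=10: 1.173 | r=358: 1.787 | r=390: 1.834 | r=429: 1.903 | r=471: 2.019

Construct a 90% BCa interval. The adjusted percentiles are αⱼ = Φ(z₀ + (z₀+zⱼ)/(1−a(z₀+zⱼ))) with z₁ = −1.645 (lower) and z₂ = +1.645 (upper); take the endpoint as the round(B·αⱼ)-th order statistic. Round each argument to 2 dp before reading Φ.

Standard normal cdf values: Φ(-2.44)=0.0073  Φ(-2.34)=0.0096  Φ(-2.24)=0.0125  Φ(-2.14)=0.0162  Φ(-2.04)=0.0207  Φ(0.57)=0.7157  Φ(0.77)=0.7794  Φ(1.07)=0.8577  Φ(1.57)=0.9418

Lower: z₀ + z₁ = -0.332 + (-1.645) = -1.977; 1 − a(z₀+z₁) = 1 − (0.048)(-1.977) = 1.0949; argument = -0.332 + (-1.977)/1.0949 = -2.1377 → -2.14.
α₁ = Φ(-2.14) = 0.0162; rank = round(500 × 0.0162) = 8; θ*₍8₎ = 1.151.
Upper: z₀ + z₂ = 1.313; 1 − a(z₀+z₂) = 0.9370; argument = 1.0693 → 1.07; α₂ = 0.8577; rank = 429; θ*₍429₎ = 1.903.

(1.151, 1.903)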